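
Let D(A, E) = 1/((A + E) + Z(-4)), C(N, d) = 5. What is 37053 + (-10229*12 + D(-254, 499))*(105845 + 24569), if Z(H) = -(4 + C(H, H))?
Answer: -1888946367835/118 ≈ -1.6008e+10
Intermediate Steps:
Z(H) = -9 (Z(H) = -(4 + 5) = -1*9 = -9)
D(A, E) = 1/(-9 + A + E) (D(A, E) = 1/((A + E) - 9) = 1/(-9 + A + E))
37053 + (-10229*12 + D(-254, 499))*(105845 + 24569) = 37053 + (-10229*12 + 1/(-9 - 254 + 499))*(105845 + 24569) = 37053 + (-122748 + 1/236)*130414 = 37053 - 28968527/236*130414 = 37053 - 1888950740089/118 = -1888946367835/118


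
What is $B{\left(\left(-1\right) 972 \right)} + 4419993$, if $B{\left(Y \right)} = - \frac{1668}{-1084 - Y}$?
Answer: $\frac{123760221}{28} \approx 4.42 \cdot 10^{6}$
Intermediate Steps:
$B{\left(\left(-1\right) 972 \right)} + 4419993 = \frac{1668}{1084 - 972} + 4419993 = \frac{1668}{112} + 4419993 = 1668 \cdot \frac{1}{112} + 4419993 = \frac{417}{28} + 4419993 = \frac{123760221}{28}$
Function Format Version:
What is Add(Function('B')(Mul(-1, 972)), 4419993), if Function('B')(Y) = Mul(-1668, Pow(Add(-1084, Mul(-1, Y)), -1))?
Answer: Rational(123760221, 28) ≈ 4.4200e+6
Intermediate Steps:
Add(Function('B')(Mul(-1, 972)), 4419993) = Add(Mul(1668, Pow(Add(1084, Mul(-1, 972)), -1)), 4419993) = Add(Mul(1668, Pow(Add(1084, -972), -1)), 4419993) = Add(Mul(1668, Pow(112, -1)), 4419993) = Add(Mul(1668, Rational(1, 112)), 4419993) = Add(Rational(417, 28), 4419993) = Rational(123760221, 28)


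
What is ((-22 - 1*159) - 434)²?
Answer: 378225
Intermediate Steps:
((-22 - 1*159) - 434)² = ((-22 - 159) - 434)² = (-181 - 434)² = (-615)² = 378225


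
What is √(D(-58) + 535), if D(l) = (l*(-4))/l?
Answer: 3*√59 ≈ 23.043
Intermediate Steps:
D(l) = -4 (D(l) = (-4*l)/l = -4)
√(D(-58) + 535) = √(-4 + 535) = √531 = 3*√59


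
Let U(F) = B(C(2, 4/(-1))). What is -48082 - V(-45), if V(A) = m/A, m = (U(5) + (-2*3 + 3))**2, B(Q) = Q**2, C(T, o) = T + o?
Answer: -2163689/45 ≈ -48082.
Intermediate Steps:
U(F) = 4 (U(F) = (2 + 4/(-1))**2 = (2 + 4*(-1))**2 = (2 - 4)**2 = (-2)**2 = 4)
m = 1 (m = (4 + (-2*3 + 3))**2 = (4 + (-6 + 3))**2 = (4 - 3)**2 = 1**2 = 1)
V(A) = 1/A
-48082 - V(-45) = -48082 - 1/(-45) = -48082 - 1*(-1/45) = -48082 + 1/45 = -2163689/45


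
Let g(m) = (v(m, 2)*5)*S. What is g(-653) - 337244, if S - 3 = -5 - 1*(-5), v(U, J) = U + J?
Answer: -347009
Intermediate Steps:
v(U, J) = J + U
S = 3 (S = 3 + (-5 - 1*(-5)) = 3 + (-5 + 5) = 3 + 0 = 3)
g(m) = 30 + 15*m (g(m) = ((2 + m)*5)*3 = (10 + 5*m)*3 = 30 + 15*m)
g(-653) - 337244 = (30 + 15*(-653)) - 337244 = (30 - 9795) - 337244 = -9765 - 337244 = -347009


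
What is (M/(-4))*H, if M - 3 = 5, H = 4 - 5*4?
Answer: 32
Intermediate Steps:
H = -16 (H = 4 - 20 = -16)
M = 8 (M = 3 + 5 = 8)
(M/(-4))*H = (8/(-4))*(-16) = (8*(-¼))*(-16) = -2*(-16) = 32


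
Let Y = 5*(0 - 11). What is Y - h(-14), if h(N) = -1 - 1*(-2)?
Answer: -56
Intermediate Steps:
h(N) = 1 (h(N) = -1 + 2 = 1)
Y = -55 (Y = 5*(-11) = -55)
Y - h(-14) = -55 - 1*1 = -55 - 1 = -56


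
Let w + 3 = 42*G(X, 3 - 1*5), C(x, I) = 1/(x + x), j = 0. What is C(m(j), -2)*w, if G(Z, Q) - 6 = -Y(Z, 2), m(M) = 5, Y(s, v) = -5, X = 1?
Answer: 459/10 ≈ 45.900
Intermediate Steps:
C(x, I) = 1/(2*x)
G(Z, Q) = 11 (G(Z, Q) = 6 - 1*(-5) = 6 + 5 = 11)
w = 459 (w = -3 + 42*11 = -3 + 462 = 459)
C(m(j), -2)*w = ((1/2)/5)*459 = ((1/2)*(1/5))*459 = (1/10)*459 = 459/10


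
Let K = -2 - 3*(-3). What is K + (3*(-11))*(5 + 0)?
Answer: -158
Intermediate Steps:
K = 7 (K = -2 + 9 = 7)
K + (3*(-11))*(5 + 0) = 7 + (3*(-11))*(5 + 0) = 7 - 33*5 = 7 - 165 = -158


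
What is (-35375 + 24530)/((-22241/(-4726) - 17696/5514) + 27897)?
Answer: -141305816790/363505751843 ≈ -0.38873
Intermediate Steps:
(-35375 + 24530)/((-22241/(-4726) - 17696/5514) + 27897) = -10845/((-22241*(-1/4726) - 17696*1/5514) + 27897) = -10845/((22241/4726 - 8848/2757) + 27897) = -10845/(19502789/13029582 + 27897) = -10845/363505751843/13029582 = -10845*13029582/363505751843 = -141305816790/363505751843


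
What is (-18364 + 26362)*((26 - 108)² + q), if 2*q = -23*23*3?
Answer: 47432139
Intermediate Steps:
q = -1587/2 (q = (-23*23*3)/2 = (-529*3)/2 = (½)*(-1587) = -1587/2 ≈ -793.50)
(-18364 + 26362)*((26 - 108)² + q) = (-18364 + 26362)*((26 - 108)² - 1587/2) = 7998*((-82)² - 1587/2) = 7998*(6724 - 1587/2) = 7998*(11861/2) = 47432139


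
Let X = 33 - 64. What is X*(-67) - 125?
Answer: 1952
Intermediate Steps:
X = -31
X*(-67) - 125 = -31*(-67) - 125 = 2077 - 125 = 1952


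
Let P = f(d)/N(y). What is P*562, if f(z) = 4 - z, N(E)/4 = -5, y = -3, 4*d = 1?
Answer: -843/8 ≈ -105.38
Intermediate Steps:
d = ¼ (d = (¼)*1 = ¼ ≈ 0.25000)
N(E) = -20 (N(E) = 4*(-5) = -20)
P = -3/16 (P = (4 - 1*¼)/(-20) = (4 - ¼)*(-1/20) = (15/4)*(-1/20) = -3/16 ≈ -0.18750)
P*562 = -3/16*562 = -843/8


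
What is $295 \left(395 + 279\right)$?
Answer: $198830$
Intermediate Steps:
$295 \left(395 + 279\right) = 295 \cdot 674 = 198830$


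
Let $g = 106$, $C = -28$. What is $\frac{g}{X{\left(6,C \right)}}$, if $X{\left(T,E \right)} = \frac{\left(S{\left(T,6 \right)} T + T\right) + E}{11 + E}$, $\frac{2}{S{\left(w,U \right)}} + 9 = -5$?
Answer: $\frac{6307}{80} \approx 78.838$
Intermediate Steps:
$S{\left(w,U \right)} = - \frac{1}{7}$ ($S{\left(w,U \right)} = \frac{2}{-9 - 5} = \frac{2}{-14} = 2 \left(- \frac{1}{14}\right) = - \frac{1}{7}$)
$X{\left(T,E \right)} = \frac{E + \frac{6 T}{7}}{11 + E}$ ($X{\left(T,E \right)} = \frac{\left(- \frac{T}{7} + T\right) + E}{11 + E} = \frac{\frac{6 T}{7} + E}{11 + E} = \frac{E + \frac{6 T}{7}}{11 + E}$)
$\frac{g}{X{\left(6,C \right)}} = \frac{106}{\frac{1}{11 - 28} \left(-28 + \frac{6}{7} \cdot 6\right)} = \frac{106}{\frac{1}{-17} \left(-28 + \frac{36}{7}\right)} = \frac{106}{\left(- \frac{1}{17}\right) \left(- \frac{160}{7}\right)} = \frac{106}{\frac{160}{119}} = 106 \cdot \frac{119}{160} = \frac{6307}{80}$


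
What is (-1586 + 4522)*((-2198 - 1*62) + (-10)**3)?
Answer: -9571360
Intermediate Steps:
(-1586 + 4522)*((-2198 - 1*62) + (-10)**3) = 2936*((-2198 - 62) - 1000) = 2936*(-2260 - 1000) = 2936*(-3260) = -9571360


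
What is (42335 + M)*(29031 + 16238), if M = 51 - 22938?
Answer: 880391512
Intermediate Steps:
M = -22887
(42335 + M)*(29031 + 16238) = (42335 - 22887)*(29031 + 16238) = 19448*45269 = 880391512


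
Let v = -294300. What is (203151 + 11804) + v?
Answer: -79345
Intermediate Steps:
(203151 + 11804) + v = (203151 + 11804) - 294300 = 214955 - 294300 = -79345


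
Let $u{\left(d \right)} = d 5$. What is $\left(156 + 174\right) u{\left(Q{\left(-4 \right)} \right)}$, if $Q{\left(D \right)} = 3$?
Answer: $4950$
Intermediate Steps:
$u{\left(d \right)} = 5 d$
$\left(156 + 174\right) u{\left(Q{\left(-4 \right)} \right)} = \left(156 + 174\right) 5 \cdot 3 = 330 \cdot 15 = 4950$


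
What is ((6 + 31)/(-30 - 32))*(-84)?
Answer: 1554/31 ≈ 50.129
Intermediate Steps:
((6 + 31)/(-30 - 32))*(-84) = (37/(-62))*(-84) = (37*(-1/62))*(-84) = -37/62*(-84) = 1554/31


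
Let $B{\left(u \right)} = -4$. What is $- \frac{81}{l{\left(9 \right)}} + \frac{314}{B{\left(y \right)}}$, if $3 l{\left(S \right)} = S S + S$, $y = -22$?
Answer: $- \frac{406}{5} \approx -81.2$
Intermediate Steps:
$l{\left(S \right)} = \frac{S}{3} + \frac{S^{2}}{3}$ ($l{\left(S \right)} = \frac{S S + S}{3} = \frac{S^{2} + S}{3} = \frac{S + S^{2}}{3} = \frac{S}{3} + \frac{S^{2}}{3}$)
$- \frac{81}{l{\left(9 \right)}} + \frac{314}{B{\left(y \right)}} = - \frac{81}{\frac{1}{3} \cdot 9 \left(1 + 9\right)} + \frac{314}{-4} = - \frac{81}{\frac{1}{3} \cdot 9 \cdot 10} + 314 \left(- \frac{1}{4}\right) = - \frac{81}{30} - \frac{157}{2} = \left(-81\right) \frac{1}{30} - \frac{157}{2} = - \frac{27}{10} - \frac{157}{2} = - \frac{406}{5}$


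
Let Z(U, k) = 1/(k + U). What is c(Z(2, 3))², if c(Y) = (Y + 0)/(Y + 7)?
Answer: 1/1296 ≈ 0.00077160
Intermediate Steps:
Z(U, k) = 1/(U + k)
c(Y) = Y/(7 + Y)
c(Z(2, 3))² = (1/((2 + 3)*(7 + 1/(2 + 3))))² = (1/(5*(7 + 1/5)))² = (1/(5*(7 + ⅕)))² = (1/(5*(36/5)))² = ((⅕)*(5/36))² = (1/36)² = 1/1296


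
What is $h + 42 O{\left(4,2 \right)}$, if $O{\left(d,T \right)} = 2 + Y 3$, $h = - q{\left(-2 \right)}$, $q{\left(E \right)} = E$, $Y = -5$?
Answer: $-544$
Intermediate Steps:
$h = 2$ ($h = \left(-1\right) \left(-2\right) = 2$)
$O{\left(d,T \right)} = -13$ ($O{\left(d,T \right)} = 2 - 15 = -13$)
$h + 42 O{\left(4,2 \right)} = 2 + 42 \left(-13\right) = 2 - 546 = -544$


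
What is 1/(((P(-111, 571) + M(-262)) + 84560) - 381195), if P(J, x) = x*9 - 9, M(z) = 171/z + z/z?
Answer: -262/76374219 ≈ -3.4305e-6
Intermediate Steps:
M(z) = 1 + 171/z (M(z) = 171/z + 1 = 1 + 171/z)
P(J, x) = -9 + 9*x (P(J, x) = 9*x - 9 = -9 + 9*x)
1/(((P(-111, 571) + M(-262)) + 84560) - 381195) = 1/((((-9 + 9*571) + (171 - 262)/(-262)) + 84560) - 381195) = 1/((((-9 + 5139) - 1/262*(-91)) + 84560) - 381195) = 1/(((5130 + 91/262) + 84560) - 381195) = 1/((1344151/262 + 84560) - 381195) = 1/(23498871/262 - 381195) = 1/(-76374219/262) = -262/76374219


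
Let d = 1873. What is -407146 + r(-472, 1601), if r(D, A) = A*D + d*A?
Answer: 1835855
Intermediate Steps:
r(D, A) = 1873*A + A*D (r(D, A) = A*D + 1873*A = 1873*A + A*D)
-407146 + r(-472, 1601) = -407146 + 1601*(1873 - 472) = -407146 + 1601*1401 = -407146 + 2243001 = 1835855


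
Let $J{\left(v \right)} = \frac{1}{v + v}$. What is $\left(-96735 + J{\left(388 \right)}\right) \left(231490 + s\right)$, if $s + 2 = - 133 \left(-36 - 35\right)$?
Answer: $- \frac{18085812940229}{776} \approx -2.3306 \cdot 10^{10}$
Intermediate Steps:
$s = 9441$ ($s = -2 - 133 \left(-36 - 35\right) = -2 - -9443 = -2 + 9443 = 9441$)
$J{\left(v \right)} = \frac{1}{2 v}$
$\left(-96735 + J{\left(388 \right)}\right) \left(231490 + s\right) = \left(-96735 + \frac{1}{2 \cdot 388}\right) \left(231490 + 9441\right) = \left(-96735 + \frac{1}{2} \cdot \frac{1}{388}\right) 240931 = \left(-96735 + \frac{1}{776}\right) 240931 = \left(- \frac{75066359}{776}\right) 240931 = - \frac{18085812940229}{776}$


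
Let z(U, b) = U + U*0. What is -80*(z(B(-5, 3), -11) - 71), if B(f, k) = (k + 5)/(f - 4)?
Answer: 51760/9 ≈ 5751.1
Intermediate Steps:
B(f, k) = (5 + k)/(-4 + f)
z(U, b) = U (z(U, b) = U + 0 = U)
-80*(z(B(-5, 3), -11) - 71) = -80*((5 + 3)/(-4 - 5) - 71) = -80*(8/(-9) - 71) = -80*(-⅑*8 - 71) = -80*(-8/9 - 71) = -80*(-647/9) = 51760/9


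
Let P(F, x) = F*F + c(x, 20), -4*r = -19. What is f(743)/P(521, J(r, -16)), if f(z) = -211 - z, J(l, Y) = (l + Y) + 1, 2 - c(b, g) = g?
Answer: -954/271423 ≈ -0.0035148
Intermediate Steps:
c(b, g) = 2 - g
r = 19/4 (r = -1/4*(-19) = 19/4 ≈ 4.7500)
J(l, Y) = 1 + Y + l (J(l, Y) = (Y + l) + 1 = 1 + Y + l)
P(F, x) = -18 + F**2 (P(F, x) = F*F + (2 - 1*20) = F**2 + (2 - 20) = F**2 - 18 = -18 + F**2)
f(743)/P(521, J(r, -16)) = (-211 - 1*743)/(-18 + 521**2) = (-211 - 743)/(-18 + 271441) = -954/271423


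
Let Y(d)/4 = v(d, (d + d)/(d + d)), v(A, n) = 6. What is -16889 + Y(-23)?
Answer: -16865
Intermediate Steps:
Y(d) = 24 (Y(d) = 4*6 = 24)
-16889 + Y(-23) = -16889 + 24 = -16865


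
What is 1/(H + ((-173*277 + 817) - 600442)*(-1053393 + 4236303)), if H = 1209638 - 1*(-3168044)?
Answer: -1/2061076261178 ≈ -4.8518e-13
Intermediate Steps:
H = 4377682 (H = 1209638 + 3168044 = 4377682)
1/(H + ((-173*277 + 817) - 600442)*(-1053393 + 4236303)) = 1/(4377682 + ((-173*277 + 817) - 600442)*(-1053393 + 4236303)) = 1/(4377682 + ((-47921 + 817) - 600442)*3182910) = 1/(4377682 + (-47104 - 600442)*3182910) = 1/(4377682 - 647546*3182910) = 1/(4377682 - 2061080638860) = 1/(-2061076261178) = -1/2061076261178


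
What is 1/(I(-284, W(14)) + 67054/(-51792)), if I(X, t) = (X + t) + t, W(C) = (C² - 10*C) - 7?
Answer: -1992/373091 ≈ -0.0053392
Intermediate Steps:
W(C) = -7 + C² - 10*C
I(X, t) = X + 2*t
1/(I(-284, W(14)) + 67054/(-51792)) = 1/((-284 + 2*(-7 + 14² - 10*14)) + 67054/(-51792)) = 1/((-284 + 2*(-7 + 196 - 140)) + 67054*(-1/51792)) = 1/((-284 + 2*49) - 2579/1992) = 1/((-284 + 98) - 2579/1992) = 1/(-186 - 2579/1992) = 1/(-373091/1992) = -1992/373091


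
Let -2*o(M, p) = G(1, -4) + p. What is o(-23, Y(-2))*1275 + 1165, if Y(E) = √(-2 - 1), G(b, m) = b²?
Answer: 1055/2 - 1275*I*√3/2 ≈ 527.5 - 1104.2*I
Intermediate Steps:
Y(E) = I*√3 (Y(E) = √(-3) = I*√3)
o(M, p) = -½ - p/2 (o(M, p) = -(1² + p)/2 = -(1 + p)/2 = -½ - p/2)
o(-23, Y(-2))*1275 + 1165 = (-½ - I*√3/2)*1275 + 1165 = (-1275/2 - 1275*I*√3/2) + 1165 = 1055/2 - 1275*I*√3/2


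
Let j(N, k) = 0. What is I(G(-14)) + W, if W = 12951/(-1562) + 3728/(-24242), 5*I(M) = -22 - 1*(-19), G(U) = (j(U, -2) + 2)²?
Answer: -856252201/94665010 ≈ -9.0451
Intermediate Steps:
G(U) = 4 (G(U) = (0 + 2)² = 2² = 4)
I(M) = -⅗ (I(M) = (-22 - 1*(-19))/5 = (-22 + 19)/5 = (⅕)*(-3) = -⅗)
W = -159890639/18933002 (W = 12951*(-1/1562) + 3728*(-1/24242) = -12951/1562 - 1864/12121 = -159890639/18933002 ≈ -8.4451)
I(G(-14)) + W = -⅗ - 159890639/18933002 = -856252201/94665010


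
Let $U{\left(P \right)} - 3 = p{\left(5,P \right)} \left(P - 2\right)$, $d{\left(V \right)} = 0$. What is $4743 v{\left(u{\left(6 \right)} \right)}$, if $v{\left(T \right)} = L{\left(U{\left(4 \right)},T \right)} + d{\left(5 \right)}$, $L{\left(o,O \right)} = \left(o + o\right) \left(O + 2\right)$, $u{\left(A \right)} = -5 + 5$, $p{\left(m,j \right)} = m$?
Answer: $246636$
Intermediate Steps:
$u{\left(A \right)} = 0$
$U{\left(P \right)} = -7 + 5 P$ ($U{\left(P \right)} = 3 + 5 \left(P - 2\right) = 3 + 5 \left(-2 + P\right) = 3 + \left(-10 + 5 P\right) = -7 + 5 P$)
$L{\left(o,O \right)} = 2 o \left(2 + O\right)$
$v{\left(T \right)} = 52 + 26 T$ ($v{\left(T \right)} = 2 \left(-7 + 5 \cdot 4\right) \left(2 + T\right) + 0 = 2 \left(-7 + 20\right) \left(2 + T\right) + 0 = 2 \cdot 13 \left(2 + T\right) + 0 = \left(52 + 26 T\right) + 0 = 52 + 26 T$)
$4743 v{\left(u{\left(6 \right)} \right)} = 4743 \left(52 + 26 \cdot 0\right) = 4743 \left(52 + 0\right) = 4743 \cdot 52 = 246636$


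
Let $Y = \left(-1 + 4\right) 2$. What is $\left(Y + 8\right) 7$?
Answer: $98$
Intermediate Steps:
$Y = 6$ ($Y = 3 \cdot 2 = 6$)
$\left(Y + 8\right) 7 = \left(6 + 8\right) 7 = 14 \cdot 7 = 98$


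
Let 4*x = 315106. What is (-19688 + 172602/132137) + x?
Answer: 15615899453/264274 ≈ 59090.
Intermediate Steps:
x = 157553/2 (x = (¼)*315106 = 157553/2 ≈ 78777.)
(-19688 + 172602/132137) + x = (-19688 + 172602/132137) + 157553/2 = -2601340654/132137 + 157553/2 = 15615899453/264274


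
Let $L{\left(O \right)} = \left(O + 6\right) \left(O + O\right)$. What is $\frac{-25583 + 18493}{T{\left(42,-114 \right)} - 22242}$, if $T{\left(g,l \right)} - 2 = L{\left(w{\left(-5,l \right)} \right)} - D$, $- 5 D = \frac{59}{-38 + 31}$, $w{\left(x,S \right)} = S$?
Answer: $- \frac{248150}{83381} \approx -2.9761$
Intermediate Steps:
$L{\left(O \right)} = 2 O \left(6 + O\right)$ ($L{\left(O \right)} = \left(6 + O\right) 2 O = 2 O \left(6 + O\right)$)
$D = \frac{59}{35}$ ($D = - \frac{59 \frac{1}{-38 + 31}}{5} = - \frac{59 \frac{1}{-7}}{5} = - \frac{59 \left(- \frac{1}{7}\right)}{5} = \left(- \frac{1}{5}\right) \left(- \frac{59}{7}\right) = \frac{59}{35} \approx 1.6857$)
$T{\left(g,l \right)} = \frac{11}{35} + 2 l \left(6 + l\right)$ ($T{\left(g,l \right)} = 2 + \left(2 l \left(6 + l\right) - \frac{59}{35}\right) = 2 + \left(- \frac{59}{35} + 2 l \left(6 + l\right)\right) = \frac{11}{35} + 2 l \left(6 + l\right)$)
$\frac{-25583 + 18493}{T{\left(42,-114 \right)} - 22242} = \frac{-25583 + 18493}{\left(\frac{11}{35} + 2 \left(-114\right) \left(6 - 114\right)\right) - 22242} = - \frac{7090}{\left(\frac{11}{35} + 2 \left(-114\right) \left(-108\right)\right) - 22242} = - \frac{7090}{\left(\frac{11}{35} + 24624\right) - 22242} = - \frac{7090}{\frac{861851}{35} - 22242} = - \frac{7090}{\frac{83381}{35}} = \left(-7090\right) \frac{35}{83381} = - \frac{248150}{83381}$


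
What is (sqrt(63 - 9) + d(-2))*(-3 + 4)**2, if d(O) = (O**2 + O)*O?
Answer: -4 + 3*sqrt(6) ≈ 3.3485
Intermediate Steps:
d(O) = O*(O + O**2) (d(O) = (O + O**2)*O = O*(O + O**2))
(sqrt(63 - 9) + d(-2))*(-3 + 4)**2 = (sqrt(63 - 9) + (-2)**2*(1 - 2))*(-3 + 4)**2 = (sqrt(54) + 4*(-1))*1**2 = (3*sqrt(6) - 4)*1 = (-4 + 3*sqrt(6))*1 = -4 + 3*sqrt(6)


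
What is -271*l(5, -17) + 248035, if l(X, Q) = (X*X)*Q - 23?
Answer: 369443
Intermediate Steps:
l(X, Q) = -23 + Q*X² (l(X, Q) = X²*Q - 23 = Q*X² - 23 = -23 + Q*X²)
-271*l(5, -17) + 248035 = -271*(-23 - 17*5²) + 248035 = -271*(-23 - 17*25) + 248035 = -271*(-23 - 425) + 248035 = -271*(-448) + 248035 = 121408 + 248035 = 369443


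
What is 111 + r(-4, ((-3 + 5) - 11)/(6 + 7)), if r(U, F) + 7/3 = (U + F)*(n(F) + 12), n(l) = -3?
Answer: 2591/39 ≈ 66.436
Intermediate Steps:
r(U, F) = -7/3 + 9*F + 9*U (r(U, F) = -7/3 + (U + F)*(-3 + 12) = -7/3 + (F + U)*9 = -7/3 + (9*F + 9*U) = -7/3 + 9*F + 9*U)
111 + r(-4, ((-3 + 5) - 11)/(6 + 7)) = 111 + (-7/3 + 9*(((-3 + 5) - 11)/(6 + 7)) + 9*(-4)) = 111 + (-7/3 + 9*((2 - 11)/13) - 36) = 111 + (-7/3 + 9*(-9*1/13) - 36) = 111 + (-7/3 + 9*(-9/13) - 36) = 111 + (-7/3 - 81/13 - 36) = 111 - 1738/39 = 2591/39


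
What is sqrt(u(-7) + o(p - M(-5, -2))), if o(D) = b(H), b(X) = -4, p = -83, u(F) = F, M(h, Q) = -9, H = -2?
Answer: I*sqrt(11) ≈ 3.3166*I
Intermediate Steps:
o(D) = -4
sqrt(u(-7) + o(p - M(-5, -2))) = sqrt(-7 - 4) = sqrt(-11) = I*sqrt(11)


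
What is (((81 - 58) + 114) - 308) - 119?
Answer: -290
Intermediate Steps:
(((81 - 58) + 114) - 308) - 119 = ((23 + 114) - 308) - 119 = (137 - 308) - 119 = -171 - 119 = -290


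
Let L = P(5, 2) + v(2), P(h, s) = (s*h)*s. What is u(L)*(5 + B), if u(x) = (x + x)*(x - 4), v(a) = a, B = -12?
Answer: -5544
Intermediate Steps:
P(h, s) = h*s**2 (P(h, s) = (h*s)*s = h*s**2)
L = 22 (L = 5*2**2 + 2 = 5*4 + 2 = 20 + 2 = 22)
u(x) = 2*x*(-4 + x) (u(x) = (2*x)*(-4 + x) = 2*x*(-4 + x))
u(L)*(5 + B) = (2*22*(-4 + 22))*(5 - 12) = (2*22*18)*(-7) = 792*(-7) = -5544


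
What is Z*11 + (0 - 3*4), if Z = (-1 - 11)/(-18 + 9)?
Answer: 8/3 ≈ 2.6667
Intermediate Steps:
Z = 4/3 (Z = -12/(-9) = -12*(-⅑) = 4/3 ≈ 1.3333)
Z*11 + (0 - 3*4) = (4/3)*11 + (0 - 3*4) = 44/3 + (0 - 12) = 44/3 - 12 = 8/3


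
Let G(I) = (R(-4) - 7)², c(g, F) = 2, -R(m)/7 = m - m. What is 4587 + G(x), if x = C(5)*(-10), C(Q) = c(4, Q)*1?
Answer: 4636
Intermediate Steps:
R(m) = 0 (R(m) = -7*(m - m) = -7*0 = 0)
C(Q) = 2 (C(Q) = 2*1 = 2)
x = -20 (x = 2*(-10) = -20)
G(I) = 49 (G(I) = (0 - 7)² = (-7)² = 49)
4587 + G(x) = 4587 + 49 = 4636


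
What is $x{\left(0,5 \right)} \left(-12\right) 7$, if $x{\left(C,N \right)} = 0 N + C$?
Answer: $0$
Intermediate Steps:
$x{\left(C,N \right)} = C$ ($x{\left(C,N \right)} = 0 + C = C$)
$x{\left(0,5 \right)} \left(-12\right) 7 = 0 \left(-12\right) 7 = 0 \cdot 7 = 0$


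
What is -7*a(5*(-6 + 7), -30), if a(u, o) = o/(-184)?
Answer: -105/92 ≈ -1.1413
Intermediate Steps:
a(u, o) = -o/184 (a(u, o) = o*(-1/184) = -o/184)
-7*a(5*(-6 + 7), -30) = -(-7)*(-30)/184 = -7*15/92 = -105/92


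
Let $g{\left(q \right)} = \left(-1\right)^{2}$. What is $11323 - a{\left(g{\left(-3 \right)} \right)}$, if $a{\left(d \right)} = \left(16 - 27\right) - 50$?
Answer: $11384$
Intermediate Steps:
$g{\left(q \right)} = 1$
$a{\left(d \right)} = -61$ ($a{\left(d \right)} = -11 - 50 = -61$)
$11323 - a{\left(g{\left(-3 \right)} \right)} = 11323 - -61 = 11323 + 61 = 11384$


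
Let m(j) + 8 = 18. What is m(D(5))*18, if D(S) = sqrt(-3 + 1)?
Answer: 180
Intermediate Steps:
D(S) = I*sqrt(2) (D(S) = sqrt(-2) = I*sqrt(2))
m(j) = 10 (m(j) = -8 + 18 = 10)
m(D(5))*18 = 10*18 = 180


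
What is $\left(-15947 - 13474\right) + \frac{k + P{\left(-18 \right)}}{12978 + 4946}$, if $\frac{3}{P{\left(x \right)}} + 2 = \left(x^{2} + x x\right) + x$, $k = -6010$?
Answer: $- \frac{331174552789}{11256272} \approx -29421.0$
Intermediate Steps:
$P{\left(x \right)} = \frac{3}{-2 + x + 2 x^{2}}$ ($P{\left(x \right)} = \frac{3}{-2 + \left(\left(x^{2} + x x\right) + x\right)} = \frac{3}{-2 + \left(\left(x^{2} + x^{2}\right) + x\right)} = \frac{3}{-2 + \left(2 x^{2} + x\right)} = \frac{3}{-2 + \left(x + 2 x^{2}\right)} = \frac{3}{-2 + x + 2 x^{2}}$)
$\left(-15947 - 13474\right) + \frac{k + P{\left(-18 \right)}}{12978 + 4946} = \left(-15947 - 13474\right) + \frac{-6010 + \frac{3}{-2 - 18 + 2 \left(-18\right)^{2}}}{12978 + 4946} = -29421 + \frac{-6010 + \frac{3}{-2 - 18 + 2 \cdot 324}}{17924} = -29421 + \left(-6010 + \frac{3}{-2 - 18 + 648}\right) \frac{1}{17924} = -29421 + \left(-6010 + \frac{3}{628}\right) \frac{1}{17924} = -29421 - \frac{3774277}{11256272} = - \frac{331174552789}{11256272}$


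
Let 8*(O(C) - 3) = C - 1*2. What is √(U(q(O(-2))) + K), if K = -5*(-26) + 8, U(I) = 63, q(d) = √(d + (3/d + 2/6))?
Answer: √201 ≈ 14.177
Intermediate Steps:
O(C) = 11/4 + C/8 (O(C) = 3 + (C - 1*2)/8 = 3 + (C - 2)/8 = 3 + (-2 + C)/8 = 3 + (-¼ + C/8) = 11/4 + C/8)
q(d) = √(⅓ + d + 3/d) (q(d) = √(d + (3/d + 2*(⅙))) = √(d + (3/d + ⅓)) = √(d + (⅓ + 3/d)) = √(⅓ + d + 3/d))
K = 138 (K = 130 + 8 = 138)
√(U(q(O(-2))) + K) = √(63 + 138) = √201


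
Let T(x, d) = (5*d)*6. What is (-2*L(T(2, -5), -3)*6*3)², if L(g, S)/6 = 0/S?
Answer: 0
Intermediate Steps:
T(x, d) = 30*d
L(g, S) = 0 (L(g, S) = 6*(0/S) = 6*0 = 0)
(-2*L(T(2, -5), -3)*6*3)² = (-2*0*6*3)² = (-0*3)² = (-2*0)² = 0² = 0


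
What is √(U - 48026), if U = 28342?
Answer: 2*I*√4921 ≈ 140.3*I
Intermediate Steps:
√(U - 48026) = √(28342 - 48026) = √(-19684) = 2*I*√4921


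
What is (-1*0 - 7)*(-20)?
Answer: 140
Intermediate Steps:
(-1*0 - 7)*(-20) = (0 - 7)*(-20) = -7*(-20) = 140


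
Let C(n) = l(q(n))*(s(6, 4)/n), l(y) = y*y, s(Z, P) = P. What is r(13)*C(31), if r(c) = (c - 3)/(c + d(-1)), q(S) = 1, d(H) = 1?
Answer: 20/217 ≈ 0.092166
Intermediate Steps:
l(y) = y**2
C(n) = 4/n (C(n) = 1**2*(4/n) = 1*(4/n) = 4/n)
r(c) = (-3 + c)/(1 + c) (r(c) = (c - 3)/(c + 1) = (-3 + c)/(1 + c))
r(13)*C(31) = ((-3 + 13)/(1 + 13))*(4/31) = (10/14)*(4*(1/31)) = ((1/14)*10)*(4/31) = (5/7)*(4/31) = 20/217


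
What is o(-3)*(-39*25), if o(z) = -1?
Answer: 975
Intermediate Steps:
o(-3)*(-39*25) = -(-39)*25 = -1*(-975) = 975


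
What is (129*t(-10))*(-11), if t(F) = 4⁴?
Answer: -363264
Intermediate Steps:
t(F) = 256
(129*t(-10))*(-11) = (129*256)*(-11) = 33024*(-11) = -363264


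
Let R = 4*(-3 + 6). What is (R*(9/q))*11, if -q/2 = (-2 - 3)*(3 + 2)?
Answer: 594/25 ≈ 23.760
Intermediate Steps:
q = 50 (q = -2*(-2 - 3)*(3 + 2) = -(-10)*5 = -2*(-25) = 50)
R = 12 (R = 4*3 = 12)
(R*(9/q))*11 = (12*(9/50))*11 = (54/25)*11 = 594/25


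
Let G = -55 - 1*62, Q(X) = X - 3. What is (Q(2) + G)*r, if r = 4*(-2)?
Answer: 944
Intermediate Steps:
Q(X) = -3 + X
r = -8
G = -117 (G = -55 - 62 = -117)
(Q(2) + G)*r = ((-3 + 2) - 117)*(-8) = (-1 - 117)*(-8) = -118*(-8) = 944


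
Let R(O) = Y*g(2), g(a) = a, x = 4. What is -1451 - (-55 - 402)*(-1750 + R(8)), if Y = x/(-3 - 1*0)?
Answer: -2407259/3 ≈ -8.0242e+5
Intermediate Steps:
Y = -4/3 (Y = 4/(-3 - 1*0) = 4/(-3 + 0) = 4/(-3) = 4*(-⅓) = -4/3 ≈ -1.3333)
R(O) = -8/3 (R(O) = -4/3*2 = -8/3)
-1451 - (-55 - 402)*(-1750 + R(8)) = -1451 - (-55 - 402)*(-1750 - 8/3) = -1451 - (-457)*(-5258)/3 = -1451 - 1*2402906/3 = -1451 - 2402906/3 = -2407259/3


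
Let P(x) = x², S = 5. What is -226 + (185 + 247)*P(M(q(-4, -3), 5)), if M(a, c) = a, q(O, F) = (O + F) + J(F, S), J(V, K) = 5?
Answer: 1502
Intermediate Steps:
q(O, F) = 5 + F + O (q(O, F) = (O + F) + 5 = (F + O) + 5 = 5 + F + O)
-226 + (185 + 247)*P(M(q(-4, -3), 5)) = -226 + (185 + 247)*(5 - 3 - 4)² = -226 + 432*(-2)² = -226 + 432*4 = -226 + 1728 = 1502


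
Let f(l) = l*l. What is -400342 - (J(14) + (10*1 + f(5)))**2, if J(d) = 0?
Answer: -401567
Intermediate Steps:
f(l) = l**2
-400342 - (J(14) + (10*1 + f(5)))**2 = -400342 - (0 + (10*1 + 5**2))**2 = -400342 - (0 + (10 + 25))**2 = -400342 - (0 + 35)**2 = -400342 - 1*35**2 = -400342 - 1*1225 = -400342 - 1225 = -401567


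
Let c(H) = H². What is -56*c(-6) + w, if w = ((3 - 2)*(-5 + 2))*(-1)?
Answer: -2013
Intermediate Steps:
w = 3 (w = (1*(-3))*(-1) = -3*(-1) = 3)
-56*c(-6) + w = -56*(-6)² + 3 = -56*36 + 3 = -2016 + 3 = -2013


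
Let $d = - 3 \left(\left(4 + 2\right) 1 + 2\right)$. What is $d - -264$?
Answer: $240$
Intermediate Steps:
$d = -24$ ($d = - 3 \left(6 \cdot 1 + 2\right) = - 3 \left(6 + 2\right) = \left(-3\right) 8 = -24$)
$d - -264 = -24 - -264 = -24 + 264 = 240$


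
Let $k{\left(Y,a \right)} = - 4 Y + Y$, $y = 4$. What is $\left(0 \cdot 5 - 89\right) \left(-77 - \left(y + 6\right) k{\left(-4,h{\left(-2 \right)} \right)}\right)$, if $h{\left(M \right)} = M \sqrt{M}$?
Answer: $17533$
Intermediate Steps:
$h{\left(M \right)} = M^{\frac{3}{2}}$
$k{\left(Y,a \right)} = - 3 Y$
$\left(0 \cdot 5 - 89\right) \left(-77 - \left(y + 6\right) k{\left(-4,h{\left(-2 \right)} \right)}\right) = \left(0 \cdot 5 - 89\right) \left(-77 - \left(4 + 6\right) \left(\left(-3\right) \left(-4\right)\right)\right) = \left(0 - 89\right) \left(-77 - 10 \cdot 12\right) = - 89 \left(-77 - 120\right) = \left(-89\right) \left(-197\right) = 17533$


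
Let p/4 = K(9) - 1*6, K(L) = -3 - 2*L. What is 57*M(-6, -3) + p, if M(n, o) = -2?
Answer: -222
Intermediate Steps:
p = -108 (p = 4*((-3 - 2*9) - 1*6) = 4*((-3 - 18) - 6) = 4*(-21 - 6) = 4*(-27) = -108)
57*M(-6, -3) + p = 57*(-2) - 108 = -114 - 108 = -222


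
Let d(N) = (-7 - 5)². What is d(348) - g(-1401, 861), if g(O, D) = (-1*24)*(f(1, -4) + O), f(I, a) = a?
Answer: -33576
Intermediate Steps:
g(O, D) = 96 - 24*O (g(O, D) = (-1*24)*(-4 + O) = -24*(-4 + O) = 96 - 24*O)
d(N) = 144 (d(N) = (-12)² = 144)
d(348) - g(-1401, 861) = 144 - (96 - 24*(-1401)) = 144 - (96 + 33624) = 144 - 1*33720 = 144 - 33720 = -33576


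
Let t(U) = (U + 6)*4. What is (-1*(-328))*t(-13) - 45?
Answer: -9229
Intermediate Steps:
t(U) = 24 + 4*U (t(U) = (6 + U)*4 = 24 + 4*U)
(-1*(-328))*t(-13) - 45 = (-1*(-328))*(24 + 4*(-13)) - 45 = 328*(24 - 52) - 45 = 328*(-28) - 45 = -9184 - 45 = -9229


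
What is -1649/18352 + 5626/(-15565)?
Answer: -128915037/285648880 ≈ -0.45131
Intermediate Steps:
-1649/18352 + 5626/(-15565) = -1649*1/18352 + 5626*(-1/15565) = -1649/18352 - 5626/15565 = -128915037/285648880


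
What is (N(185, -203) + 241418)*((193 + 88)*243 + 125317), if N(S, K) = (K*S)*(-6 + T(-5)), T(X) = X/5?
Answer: 97633060800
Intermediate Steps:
T(X) = X/5 (T(X) = X*(⅕) = X/5)
N(S, K) = -7*K*S (N(S, K) = (K*S)*(-6 + (⅕)*(-5)) = (K*S)*(-6 - 1) = (K*S)*(-7) = -7*K*S)
(N(185, -203) + 241418)*((193 + 88)*243 + 125317) = (-7*(-203)*185 + 241418)*((193 + 88)*243 + 125317) = (262885 + 241418)*(281*243 + 125317) = 504303*(68283 + 125317) = 504303*193600 = 97633060800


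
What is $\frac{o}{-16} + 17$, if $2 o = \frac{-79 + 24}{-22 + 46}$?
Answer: $\frac{13111}{768} \approx 17.072$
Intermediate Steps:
$o = - \frac{55}{48}$ ($o = \frac{\left(-79 + 24\right) \frac{1}{-22 + 46}}{2} = \frac{\left(-55\right) \frac{1}{24}}{2} = \frac{1}{2} \left(- \frac{55}{24}\right) = - \frac{55}{48} \approx -1.1458$)
$\frac{o}{-16} + 17 = - \frac{55}{48 \left(-16\right)} + 17 = \left(- \frac{55}{48}\right) \left(- \frac{1}{16}\right) + 17 = \frac{55}{768} + 17 = \frac{13111}{768}$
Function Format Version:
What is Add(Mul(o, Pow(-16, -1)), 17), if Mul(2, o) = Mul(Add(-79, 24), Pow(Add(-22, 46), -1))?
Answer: Rational(13111, 768) ≈ 17.072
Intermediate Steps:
o = Rational(-55, 48) (o = Mul(Rational(1, 2), Mul(Add(-79, 24), Pow(Add(-22, 46), -1))) = Mul(Rational(1, 2), Mul(-55, Pow(24, -1))) = Mul(Rational(1, 2), Mul(-55, Rational(1, 24))) = Mul(Rational(1, 2), Rational(-55, 24)) = Rational(-55, 48) ≈ -1.1458)
Add(Mul(o, Pow(-16, -1)), 17) = Add(Mul(Rational(-55, 48), Pow(-16, -1)), 17) = Add(Mul(Rational(-55, 48), Rational(-1, 16)), 17) = Add(Rational(55, 768), 17) = Rational(13111, 768)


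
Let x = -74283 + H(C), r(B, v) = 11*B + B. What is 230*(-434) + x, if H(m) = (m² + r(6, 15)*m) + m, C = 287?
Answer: -70783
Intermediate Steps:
r(B, v) = 12*B
H(m) = m² + 73*m (H(m) = (m² + (12*6)*m) + m = (m² + 72*m) + m = m² + 73*m)
x = 29037 (x = -74283 + 287*(73 + 287) = -74283 + 287*360 = -74283 + 103320 = 29037)
230*(-434) + x = 230*(-434) + 29037 = -99820 + 29037 = -70783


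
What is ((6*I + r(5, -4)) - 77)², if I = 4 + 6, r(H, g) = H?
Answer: 144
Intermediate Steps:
I = 10
((6*I + r(5, -4)) - 77)² = ((6*10 + 5) - 77)² = ((60 + 5) - 77)² = (65 - 77)² = (-12)² = 144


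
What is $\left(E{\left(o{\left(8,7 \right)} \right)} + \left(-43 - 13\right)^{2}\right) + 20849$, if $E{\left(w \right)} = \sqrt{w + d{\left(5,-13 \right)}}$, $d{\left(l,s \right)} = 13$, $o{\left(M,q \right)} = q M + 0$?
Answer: $23985 + \sqrt{69} \approx 23993.0$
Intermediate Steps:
$o{\left(M,q \right)} = M q$ ($o{\left(M,q \right)} = M q + 0 = M q$)
$E{\left(w \right)} = \sqrt{13 + w}$ ($E{\left(w \right)} = \sqrt{w + 13} = \sqrt{13 + w}$)
$\left(E{\left(o{\left(8,7 \right)} \right)} + \left(-43 - 13\right)^{2}\right) + 20849 = \left(\sqrt{13 + 8 \cdot 7} + \left(-43 - 13\right)^{2}\right) + 20849 = \left(\sqrt{13 + 56} + \left(-56\right)^{2}\right) + 20849 = \left(\sqrt{69} + 3136\right) + 20849 = \left(3136 + \sqrt{69}\right) + 20849 = 23985 + \sqrt{69}$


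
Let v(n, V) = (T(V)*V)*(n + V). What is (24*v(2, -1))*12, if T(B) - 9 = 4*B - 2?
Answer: -864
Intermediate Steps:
T(B) = 7 + 4*B (T(B) = 9 + (4*B - 2) = 9 + (-2 + 4*B) = 7 + 4*B)
v(n, V) = V*(7 + 4*V)*(V + n) (v(n, V) = ((7 + 4*V)*V)*(n + V) = (V*(7 + 4*V))*(V + n) = V*(7 + 4*V)*(V + n))
(24*v(2, -1))*12 = (24*(-(7 + 4*(-1))*(-1 + 2)))*12 = (24*(-1*(7 - 4)*1))*12 = (24*(-1*3*1))*12 = (24*(-3))*12 = -72*12 = -864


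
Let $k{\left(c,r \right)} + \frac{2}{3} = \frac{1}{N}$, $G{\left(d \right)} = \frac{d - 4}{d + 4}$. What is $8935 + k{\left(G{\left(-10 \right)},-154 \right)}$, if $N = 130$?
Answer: $\frac{3484393}{390} \approx 8934.3$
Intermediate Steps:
$G{\left(d \right)} = \frac{-4 + d}{4 + d}$
$k{\left(c,r \right)} = - \frac{257}{390}$ ($k{\left(c,r \right)} = - \frac{2}{3} + \frac{1}{130} = - \frac{257}{390}$)
$8935 + k{\left(G{\left(-10 \right)},-154 \right)} = 8935 - \frac{257}{390} = \frac{3484393}{390}$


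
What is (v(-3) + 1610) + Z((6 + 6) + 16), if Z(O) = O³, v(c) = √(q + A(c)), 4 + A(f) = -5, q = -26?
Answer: 23562 + I*√35 ≈ 23562.0 + 5.9161*I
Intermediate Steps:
A(f) = -9 (A(f) = -4 - 5 = -9)
v(c) = I*√35 (v(c) = √(-26 - 9) = √(-35) = I*√35)
(v(-3) + 1610) + Z((6 + 6) + 16) = (I*√35 + 1610) + ((6 + 6) + 16)³ = (1610 + I*√35) + (12 + 16)³ = (1610 + I*√35) + 28³ = (1610 + I*√35) + 21952 = 23562 + I*√35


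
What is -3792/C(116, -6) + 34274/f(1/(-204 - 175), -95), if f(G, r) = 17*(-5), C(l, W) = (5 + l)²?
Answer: -502127954/1244485 ≈ -403.48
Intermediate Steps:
f(G, r) = -85
-3792/C(116, -6) + 34274/f(1/(-204 - 175), -95) = -3792/(5 + 116)² + 34274/(-85) = -3792/(121²) + 34274*(-1/85) = -3792/14641 - 34274/85 = -502127954/1244485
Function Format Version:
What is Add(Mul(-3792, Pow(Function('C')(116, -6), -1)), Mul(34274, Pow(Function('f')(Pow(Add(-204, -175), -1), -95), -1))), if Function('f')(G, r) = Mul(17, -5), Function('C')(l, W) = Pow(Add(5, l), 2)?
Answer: Rational(-502127954, 1244485) ≈ -403.48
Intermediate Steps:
Function('f')(G, r) = -85
Add(Mul(-3792, Pow(Function('C')(116, -6), -1)), Mul(34274, Pow(Function('f')(Pow(Add(-204, -175), -1), -95), -1))) = Add(Mul(-3792, Pow(Pow(Add(5, 116), 2), -1)), Mul(34274, Pow(-85, -1))) = Add(Mul(-3792, Pow(Pow(121, 2), -1)), Mul(34274, Rational(-1, 85))) = Add(Mul(-3792, Pow(14641, -1)), Rational(-34274, 85)) = Add(Mul(-3792, Rational(1, 14641)), Rational(-34274, 85)) = Add(Rational(-3792, 14641), Rational(-34274, 85)) = Rational(-502127954, 1244485)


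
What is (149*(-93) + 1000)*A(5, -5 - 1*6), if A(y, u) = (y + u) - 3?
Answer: 115713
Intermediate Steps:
A(y, u) = -3 + u + y (A(y, u) = (u + y) - 3 = -3 + u + y)
(149*(-93) + 1000)*A(5, -5 - 1*6) = (149*(-93) + 1000)*(-3 + (-5 - 1*6) + 5) = (-13857 + 1000)*(-3 + (-5 - 6) + 5) = -12857*(-3 - 11 + 5) = -12857*(-9) = 115713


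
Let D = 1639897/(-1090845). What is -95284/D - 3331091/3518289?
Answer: 52240822830738799/824233082319 ≈ 63381.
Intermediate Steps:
D = -234271/155835 (D = 1639897*(-1/1090845) = -234271/155835 ≈ -1.5033)
-95284/D - 3331091/3518289 = -95284/(-234271/155835) - 3331091/3518289 = -95284*(-155835/234271) - 3331091*1/3518289 = 14848582140/234271 - 3331091/3518289 = 52240822830738799/824233082319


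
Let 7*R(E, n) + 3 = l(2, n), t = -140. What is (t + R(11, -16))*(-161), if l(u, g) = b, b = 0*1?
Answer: 22609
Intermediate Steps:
b = 0
l(u, g) = 0
R(E, n) = -3/7 (R(E, n) = -3/7 + (⅐)*0 = -3/7 + 0 = -3/7)
(t + R(11, -16))*(-161) = (-140 - 3/7)*(-161) = -983/7*(-161) = 22609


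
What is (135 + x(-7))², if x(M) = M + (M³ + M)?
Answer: 49284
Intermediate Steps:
x(M) = M³ + 2*M (x(M) = M + (M + M³) = M³ + 2*M)
(135 + x(-7))² = (135 - 7*(2 + (-7)²))² = (135 - 7*(2 + 49))² = (135 - 7*51)² = (135 - 357)² = (-222)² = 49284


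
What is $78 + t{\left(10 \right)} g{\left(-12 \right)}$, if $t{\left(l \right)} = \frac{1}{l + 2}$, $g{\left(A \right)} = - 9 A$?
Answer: $87$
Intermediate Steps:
$t{\left(l \right)} = \frac{1}{2 + l}$
$78 + t{\left(10 \right)} g{\left(-12 \right)} = 78 + \frac{\left(-9\right) \left(-12\right)}{2 + 10} = 78 + \frac{1}{12} \cdot 108 = 78 + 9 = 87$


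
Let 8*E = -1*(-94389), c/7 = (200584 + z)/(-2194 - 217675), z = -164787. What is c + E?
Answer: 20751210409/1758952 ≈ 11797.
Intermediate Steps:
c = -250579/219869 (c = 7*((200584 - 164787)/(-2194 - 217675)) = 7*(35797/(-219869)) = 7*(35797*(-1/219869)) = 7*(-35797/219869) = -250579/219869 ≈ -1.1397)
E = 94389/8 (E = (-1*(-94389))/8 = (⅛)*94389 = 94389/8 ≈ 11799.)
c + E = -250579/219869 + 94389/8 = 20751210409/1758952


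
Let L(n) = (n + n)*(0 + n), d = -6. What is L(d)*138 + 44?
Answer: 9980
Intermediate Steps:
L(n) = 2*n**2 (L(n) = (2*n)*n = 2*n**2)
L(d)*138 + 44 = (2*(-6)**2)*138 + 44 = (2*36)*138 + 44 = 72*138 + 44 = 9936 + 44 = 9980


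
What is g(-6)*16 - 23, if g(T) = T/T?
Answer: -7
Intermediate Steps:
g(T) = 1
g(-6)*16 - 23 = 1*16 - 23 = 16 - 23 = -7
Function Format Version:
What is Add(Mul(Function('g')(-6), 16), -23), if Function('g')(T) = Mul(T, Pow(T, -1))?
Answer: -7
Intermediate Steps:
Function('g')(T) = 1
Add(Mul(Function('g')(-6), 16), -23) = Add(Mul(1, 16), -23) = Add(16, -23) = -7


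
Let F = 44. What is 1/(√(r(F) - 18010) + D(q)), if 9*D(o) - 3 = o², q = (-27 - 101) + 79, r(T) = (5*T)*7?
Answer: 10818/3556643 - 243*I*√1830/7113286 ≈ 0.0030416 - 0.0014614*I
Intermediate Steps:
r(T) = 35*T
q = -49 (q = -128 + 79 = -49)
D(o) = ⅓ + o²/9
1/(√(r(F) - 18010) + D(q)) = 1/(√(35*44 - 18010) + (⅓ + (⅑)*(-49)²)) = 1/(√(1540 - 18010) + (⅓ + (⅑)*2401)) = 1/(√(-16470) + (⅓ + 2401/9)) = 1/(3*I*√1830 + 2404/9) = 1/(2404/9 + 3*I*√1830)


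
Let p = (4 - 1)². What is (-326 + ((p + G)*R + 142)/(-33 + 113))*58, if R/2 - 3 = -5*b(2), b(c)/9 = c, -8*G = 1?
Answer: -3187941/160 ≈ -19925.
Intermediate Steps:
G = -⅛ (G = -⅛*1 = -⅛ ≈ -0.12500)
b(c) = 9*c
R = -174 (R = 6 + 2*(-45*2) = 6 + 2*(-5*18) = 6 + 2*(-90) = 6 - 180 = -174)
p = 9 (p = 3² = 9)
(-326 + ((p + G)*R + 142)/(-33 + 113))*58 = (-326 + ((9 - ⅛)*(-174) + 142)/(-33 + 113))*58 = (-326 + ((71/8)*(-174) + 142)/80)*58 = (-326 + (-6177/4 + 142)*(1/80))*58 = (-326 - 5609/4*1/80)*58 = (-326 - 5609/320)*58 = -109929/320*58 = -3187941/160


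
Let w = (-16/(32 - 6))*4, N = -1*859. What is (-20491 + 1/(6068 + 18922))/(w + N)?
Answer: 6656911157/279863010 ≈ 23.786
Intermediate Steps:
N = -859
w = -32/13 (w = (-16/26)*4 = ((1/26)*(-16))*4 = -8/13*4 = -32/13 ≈ -2.4615)
(-20491 + 1/(6068 + 18922))/(w + N) = (-20491 + 1/(6068 + 18922))/(-32/13 - 859) = (-20491 + 1/24990)/(-11199/13) = (-20491 + 1/24990)*(-13/11199) = -512070089/24990*(-13/11199) = 6656911157/279863010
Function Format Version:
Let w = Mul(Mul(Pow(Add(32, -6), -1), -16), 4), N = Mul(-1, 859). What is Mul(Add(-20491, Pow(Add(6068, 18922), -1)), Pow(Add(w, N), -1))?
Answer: Rational(6656911157, 279863010) ≈ 23.786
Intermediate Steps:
N = -859
w = Rational(-32, 13) (w = Mul(Mul(Pow(26, -1), -16), 4) = Mul(Mul(Rational(1, 26), -16), 4) = Mul(Rational(-8, 13), 4) = Rational(-32, 13) ≈ -2.4615)
Mul(Add(-20491, Pow(Add(6068, 18922), -1)), Pow(Add(w, N), -1)) = Mul(Add(-20491, Pow(Add(6068, 18922), -1)), Pow(Add(Rational(-32, 13), -859), -1)) = Mul(Add(-20491, Pow(24990, -1)), Pow(Rational(-11199, 13), -1)) = Mul(Add(-20491, Rational(1, 24990)), Rational(-13, 11199)) = Mul(Rational(-512070089, 24990), Rational(-13, 11199)) = Rational(6656911157, 279863010)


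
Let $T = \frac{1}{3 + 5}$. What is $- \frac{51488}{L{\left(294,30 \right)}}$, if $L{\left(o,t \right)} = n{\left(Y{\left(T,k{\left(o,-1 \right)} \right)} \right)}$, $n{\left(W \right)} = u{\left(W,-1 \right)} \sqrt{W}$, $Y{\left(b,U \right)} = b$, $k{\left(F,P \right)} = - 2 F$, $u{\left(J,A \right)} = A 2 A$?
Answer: $- 51488 \sqrt{2} \approx -72815.0$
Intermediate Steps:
$u{\left(J,A \right)} = 2 A^{2}$ ($u{\left(J,A \right)} = 2 A A = 2 A^{2}$)
$T = \frac{1}{8} \approx 0.125$
$n{\left(W \right)} = 2 \sqrt{W}$ ($n{\left(W \right)} = 2 \left(-1\right)^{2} \sqrt{W} = 2 \cdot 1 \sqrt{W} = 2 \sqrt{W}$)
$L{\left(o,t \right)} = \frac{\sqrt{2}}{2}$ ($L{\left(o,t \right)} = \frac{2}{2 \sqrt{2}} = 2 \frac{\sqrt{2}}{4} = \frac{\sqrt{2}}{2}$)
$- \frac{51488}{L{\left(294,30 \right)}} = - \frac{51488}{\frac{1}{2} \sqrt{2}} = - 51488 \sqrt{2}$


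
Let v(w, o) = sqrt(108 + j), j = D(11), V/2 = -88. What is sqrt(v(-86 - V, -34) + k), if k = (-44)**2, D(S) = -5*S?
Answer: sqrt(1936 + sqrt(53)) ≈ 44.083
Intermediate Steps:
V = -176 (V = 2*(-88) = -176)
j = -55 (j = -5*11 = -55)
v(w, o) = sqrt(53) (v(w, o) = sqrt(108 - 55) = sqrt(53))
k = 1936
sqrt(v(-86 - V, -34) + k) = sqrt(sqrt(53) + 1936) = sqrt(1936 + sqrt(53))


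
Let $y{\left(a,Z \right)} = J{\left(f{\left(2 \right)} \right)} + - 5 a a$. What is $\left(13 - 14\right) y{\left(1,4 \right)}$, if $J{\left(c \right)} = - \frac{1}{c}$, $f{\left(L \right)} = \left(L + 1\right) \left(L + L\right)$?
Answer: $\frac{61}{12} \approx 5.0833$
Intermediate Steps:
$f{\left(L \right)} = 2 L \left(1 + L\right)$ ($f{\left(L \right)} = \left(1 + L\right) 2 L = 2 L \left(1 + L\right)$)
$y{\left(a,Z \right)} = - \frac{1}{12} - 5 a^{2}$ ($y{\left(a,Z \right)} = - \frac{1}{2 \cdot 2 \left(1 + 2\right)} + - 5 a a = - \frac{1}{2 \cdot 2 \cdot 3} - 5 a^{2} = - \frac{1}{12} - 5 a^{2}$)
$\left(13 - 14\right) y{\left(1,4 \right)} = \left(13 - 14\right) \left(- \frac{1}{12} - 5 \cdot 1^{2}\right) = - (- \frac{1}{12} - 5) = \left(-1\right) \left(- \frac{61}{12}\right) = \frac{61}{12}$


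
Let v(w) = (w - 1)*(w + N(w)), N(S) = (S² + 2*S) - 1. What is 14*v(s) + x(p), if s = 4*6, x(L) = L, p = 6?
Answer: 208340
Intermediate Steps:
N(S) = -1 + S² + 2*S
s = 24
v(w) = (-1 + w)*(-1 + w² + 3*w) (v(w) = (w - 1)*(w + (-1 + w² + 2*w)) = (-1 + w)*(-1 + w² + 3*w))
14*v(s) + x(p) = 14*(1 + 24³ - 4*24 + 2*24²) + 6 = 14*(1 + 13824 - 96 + 2*576) + 6 = 14*(1 + 13824 - 96 + 1152) + 6 = 14*14881 + 6 = 208334 + 6 = 208340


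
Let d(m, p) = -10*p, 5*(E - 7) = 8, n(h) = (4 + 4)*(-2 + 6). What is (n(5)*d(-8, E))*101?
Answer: -277952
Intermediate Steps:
n(h) = 32 (n(h) = 8*4 = 32)
E = 43/5 (E = 7 + (⅕)*8 = 7 + 8/5 = 43/5 ≈ 8.6000)
(n(5)*d(-8, E))*101 = (32*(-10*43/5))*101 = (32*(-86))*101 = -2752*101 = -277952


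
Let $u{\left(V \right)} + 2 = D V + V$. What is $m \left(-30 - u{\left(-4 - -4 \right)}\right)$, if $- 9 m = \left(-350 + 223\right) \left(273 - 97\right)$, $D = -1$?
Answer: $- \frac{625856}{9} \approx -69540.0$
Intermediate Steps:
$m = \frac{22352}{9}$ ($m = - \frac{\left(-350 + 223\right) \left(273 - 97\right)}{9} = - \frac{\left(-127\right) 176}{9} = \left(- \frac{1}{9}\right) \left(-22352\right) = \frac{22352}{9} \approx 2483.6$)
$u{\left(V \right)} = -2$ ($u{\left(V \right)} = -2 + \left(- V + V\right) = -2 + 0 = -2$)
$m \left(-30 - u{\left(-4 - -4 \right)}\right) = \frac{22352 \left(-30 - -2\right)}{9} = \frac{22352 \left(-30 + 2\right)}{9} = \frac{22352}{9} \left(-28\right) = - \frac{625856}{9}$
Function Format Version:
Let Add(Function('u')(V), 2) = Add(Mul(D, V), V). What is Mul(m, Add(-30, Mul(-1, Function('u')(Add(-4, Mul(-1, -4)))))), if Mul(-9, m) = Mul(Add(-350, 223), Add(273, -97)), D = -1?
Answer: Rational(-625856, 9) ≈ -69540.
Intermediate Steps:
m = Rational(22352, 9) (m = Mul(Rational(-1, 9), Mul(Add(-350, 223), Add(273, -97))) = Mul(Rational(-1, 9), Mul(-127, 176)) = Mul(Rational(-1, 9), -22352) = Rational(22352, 9) ≈ 2483.6)
Function('u')(V) = -2 (Function('u')(V) = Add(-2, Add(Mul(-1, V), V)) = Add(-2, 0) = -2)
Mul(m, Add(-30, Mul(-1, Function('u')(Add(-4, Mul(-1, -4)))))) = Mul(Rational(22352, 9), Add(-30, Mul(-1, -2))) = Mul(Rational(22352, 9), Add(-30, 2)) = Mul(Rational(22352, 9), -28) = Rational(-625856, 9)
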